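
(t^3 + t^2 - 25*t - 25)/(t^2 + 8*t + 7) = (t^2 - 25)/(t + 7)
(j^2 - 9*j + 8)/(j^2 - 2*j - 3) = (-j^2 + 9*j - 8)/(-j^2 + 2*j + 3)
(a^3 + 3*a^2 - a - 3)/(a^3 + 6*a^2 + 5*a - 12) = (a + 1)/(a + 4)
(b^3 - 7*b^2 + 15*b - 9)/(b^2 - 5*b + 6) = (b^2 - 4*b + 3)/(b - 2)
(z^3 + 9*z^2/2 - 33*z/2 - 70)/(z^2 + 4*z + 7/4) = 2*(z^2 + z - 20)/(2*z + 1)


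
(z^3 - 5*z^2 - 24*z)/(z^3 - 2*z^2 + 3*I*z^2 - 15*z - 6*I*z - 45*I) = z*(z - 8)/(z^2 + z*(-5 + 3*I) - 15*I)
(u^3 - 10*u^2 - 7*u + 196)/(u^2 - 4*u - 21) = (u^2 - 3*u - 28)/(u + 3)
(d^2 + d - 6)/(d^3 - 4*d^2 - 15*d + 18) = (d - 2)/(d^2 - 7*d + 6)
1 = 1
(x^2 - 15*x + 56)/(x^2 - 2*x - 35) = (x - 8)/(x + 5)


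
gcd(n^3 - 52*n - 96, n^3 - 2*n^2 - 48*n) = n^2 - 2*n - 48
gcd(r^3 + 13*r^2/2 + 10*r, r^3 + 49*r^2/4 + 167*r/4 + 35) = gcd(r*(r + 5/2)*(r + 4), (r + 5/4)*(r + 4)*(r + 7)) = r + 4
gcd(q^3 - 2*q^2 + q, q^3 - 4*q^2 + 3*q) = q^2 - q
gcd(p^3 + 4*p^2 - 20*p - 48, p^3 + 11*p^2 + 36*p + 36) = p^2 + 8*p + 12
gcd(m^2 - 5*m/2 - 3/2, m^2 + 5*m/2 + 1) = m + 1/2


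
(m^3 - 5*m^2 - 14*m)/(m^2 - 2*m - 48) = m*(-m^2 + 5*m + 14)/(-m^2 + 2*m + 48)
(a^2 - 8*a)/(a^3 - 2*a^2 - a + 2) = a*(a - 8)/(a^3 - 2*a^2 - a + 2)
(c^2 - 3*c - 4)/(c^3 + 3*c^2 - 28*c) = (c + 1)/(c*(c + 7))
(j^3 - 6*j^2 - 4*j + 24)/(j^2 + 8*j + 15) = (j^3 - 6*j^2 - 4*j + 24)/(j^2 + 8*j + 15)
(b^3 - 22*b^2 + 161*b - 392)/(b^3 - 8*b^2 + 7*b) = (b^2 - 15*b + 56)/(b*(b - 1))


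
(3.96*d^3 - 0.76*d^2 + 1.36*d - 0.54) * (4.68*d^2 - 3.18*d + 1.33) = 18.5328*d^5 - 16.1496*d^4 + 14.0484*d^3 - 7.8628*d^2 + 3.526*d - 0.7182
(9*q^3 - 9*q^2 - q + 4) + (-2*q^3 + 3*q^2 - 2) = 7*q^3 - 6*q^2 - q + 2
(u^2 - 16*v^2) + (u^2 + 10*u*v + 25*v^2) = 2*u^2 + 10*u*v + 9*v^2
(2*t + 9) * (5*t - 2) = 10*t^2 + 41*t - 18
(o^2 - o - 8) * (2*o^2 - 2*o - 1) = 2*o^4 - 4*o^3 - 15*o^2 + 17*o + 8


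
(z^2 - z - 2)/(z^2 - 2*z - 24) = (-z^2 + z + 2)/(-z^2 + 2*z + 24)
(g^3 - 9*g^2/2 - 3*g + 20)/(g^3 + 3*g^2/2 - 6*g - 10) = (g - 4)/(g + 2)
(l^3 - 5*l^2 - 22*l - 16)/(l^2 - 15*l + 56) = (l^2 + 3*l + 2)/(l - 7)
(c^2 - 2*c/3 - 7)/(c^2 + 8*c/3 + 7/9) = 3*(c - 3)/(3*c + 1)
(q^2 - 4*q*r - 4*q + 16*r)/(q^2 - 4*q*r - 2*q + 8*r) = (q - 4)/(q - 2)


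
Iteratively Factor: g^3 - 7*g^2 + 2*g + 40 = (g + 2)*(g^2 - 9*g + 20) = (g - 5)*(g + 2)*(g - 4)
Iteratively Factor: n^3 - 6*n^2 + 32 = (n + 2)*(n^2 - 8*n + 16) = (n - 4)*(n + 2)*(n - 4)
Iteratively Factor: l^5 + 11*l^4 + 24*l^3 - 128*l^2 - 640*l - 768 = (l + 4)*(l^4 + 7*l^3 - 4*l^2 - 112*l - 192) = (l + 3)*(l + 4)*(l^3 + 4*l^2 - 16*l - 64) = (l - 4)*(l + 3)*(l + 4)*(l^2 + 8*l + 16) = (l - 4)*(l + 3)*(l + 4)^2*(l + 4)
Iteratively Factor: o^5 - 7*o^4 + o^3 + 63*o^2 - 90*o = (o + 3)*(o^4 - 10*o^3 + 31*o^2 - 30*o) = (o - 2)*(o + 3)*(o^3 - 8*o^2 + 15*o) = (o - 3)*(o - 2)*(o + 3)*(o^2 - 5*o) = (o - 5)*(o - 3)*(o - 2)*(o + 3)*(o)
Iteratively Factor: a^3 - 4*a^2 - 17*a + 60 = (a - 3)*(a^2 - a - 20) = (a - 3)*(a + 4)*(a - 5)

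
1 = 1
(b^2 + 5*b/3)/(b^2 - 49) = b*(3*b + 5)/(3*(b^2 - 49))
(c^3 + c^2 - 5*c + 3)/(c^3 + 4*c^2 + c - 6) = (c - 1)/(c + 2)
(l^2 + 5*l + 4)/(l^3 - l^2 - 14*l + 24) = (l + 1)/(l^2 - 5*l + 6)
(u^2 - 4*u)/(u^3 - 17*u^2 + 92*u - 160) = u/(u^2 - 13*u + 40)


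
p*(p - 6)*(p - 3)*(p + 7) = p^4 - 2*p^3 - 45*p^2 + 126*p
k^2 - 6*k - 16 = (k - 8)*(k + 2)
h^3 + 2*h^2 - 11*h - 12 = (h - 3)*(h + 1)*(h + 4)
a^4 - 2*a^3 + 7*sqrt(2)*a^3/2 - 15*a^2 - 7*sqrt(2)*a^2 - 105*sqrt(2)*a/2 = a*(a - 5)*(a + 3)*(a + 7*sqrt(2)/2)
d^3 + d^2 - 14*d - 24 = (d - 4)*(d + 2)*(d + 3)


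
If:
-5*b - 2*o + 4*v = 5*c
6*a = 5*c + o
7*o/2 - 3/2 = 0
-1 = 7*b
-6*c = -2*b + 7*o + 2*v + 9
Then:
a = -407/357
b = -1/7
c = -173/119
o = 3/7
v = -212/119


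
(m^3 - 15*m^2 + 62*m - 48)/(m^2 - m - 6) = (-m^3 + 15*m^2 - 62*m + 48)/(-m^2 + m + 6)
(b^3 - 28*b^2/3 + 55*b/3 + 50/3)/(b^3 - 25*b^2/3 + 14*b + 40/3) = (b - 5)/(b - 4)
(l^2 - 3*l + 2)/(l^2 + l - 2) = (l - 2)/(l + 2)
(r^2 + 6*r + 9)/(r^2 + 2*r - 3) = (r + 3)/(r - 1)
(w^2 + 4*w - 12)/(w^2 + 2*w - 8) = (w + 6)/(w + 4)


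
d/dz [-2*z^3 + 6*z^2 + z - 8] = -6*z^2 + 12*z + 1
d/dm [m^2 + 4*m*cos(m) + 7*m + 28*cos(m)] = -4*m*sin(m) + 2*m - 28*sin(m) + 4*cos(m) + 7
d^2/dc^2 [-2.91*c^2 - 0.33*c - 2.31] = -5.82000000000000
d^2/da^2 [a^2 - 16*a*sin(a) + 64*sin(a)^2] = 16*a*sin(a) - 256*sin(a)^2 - 32*cos(a) + 130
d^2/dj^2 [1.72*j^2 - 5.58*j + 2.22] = 3.44000000000000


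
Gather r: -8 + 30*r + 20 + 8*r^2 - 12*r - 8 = 8*r^2 + 18*r + 4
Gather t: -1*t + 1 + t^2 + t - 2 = t^2 - 1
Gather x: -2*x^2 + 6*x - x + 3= -2*x^2 + 5*x + 3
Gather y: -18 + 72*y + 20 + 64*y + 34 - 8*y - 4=128*y + 32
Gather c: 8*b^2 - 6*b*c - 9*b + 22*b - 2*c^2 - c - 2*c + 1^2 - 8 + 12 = 8*b^2 + 13*b - 2*c^2 + c*(-6*b - 3) + 5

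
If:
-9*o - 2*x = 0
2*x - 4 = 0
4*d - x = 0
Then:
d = 1/2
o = -4/9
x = 2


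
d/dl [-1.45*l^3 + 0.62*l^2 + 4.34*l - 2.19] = -4.35*l^2 + 1.24*l + 4.34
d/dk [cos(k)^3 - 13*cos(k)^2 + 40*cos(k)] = (-3*cos(k)^2 + 26*cos(k) - 40)*sin(k)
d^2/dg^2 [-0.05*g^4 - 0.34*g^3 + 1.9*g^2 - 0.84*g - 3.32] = -0.6*g^2 - 2.04*g + 3.8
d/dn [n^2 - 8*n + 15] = 2*n - 8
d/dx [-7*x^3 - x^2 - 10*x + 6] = -21*x^2 - 2*x - 10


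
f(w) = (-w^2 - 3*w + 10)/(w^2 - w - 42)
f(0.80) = -0.17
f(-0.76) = -0.29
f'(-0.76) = 0.05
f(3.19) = 0.28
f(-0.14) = -0.25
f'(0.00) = 0.08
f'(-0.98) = 0.05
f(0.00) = -0.24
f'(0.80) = 0.11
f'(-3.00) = -0.02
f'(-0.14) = 0.07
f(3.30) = 0.31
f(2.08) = 0.01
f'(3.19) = 0.31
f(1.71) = -0.05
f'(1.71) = 0.15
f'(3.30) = 0.33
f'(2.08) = 0.18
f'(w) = (1 - 2*w)*(-w^2 - 3*w + 10)/(w^2 - w - 42)^2 + (-2*w - 3)/(w^2 - w - 42) = 4*(w^2 + 16*w + 34)/(w^4 - 2*w^3 - 83*w^2 + 84*w + 1764)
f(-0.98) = -0.30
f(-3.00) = -0.33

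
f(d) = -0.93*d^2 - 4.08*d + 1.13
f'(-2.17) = -0.04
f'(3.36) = -10.33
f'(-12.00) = 18.24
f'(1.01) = -5.96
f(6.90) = -71.30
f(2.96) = -19.10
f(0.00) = 1.13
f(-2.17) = 5.60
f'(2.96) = -9.59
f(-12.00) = -83.83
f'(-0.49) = -3.17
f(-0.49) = 2.91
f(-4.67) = -0.10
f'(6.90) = -16.91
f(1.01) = -3.94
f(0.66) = -1.97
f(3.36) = -23.08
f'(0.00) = -4.08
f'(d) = -1.86*d - 4.08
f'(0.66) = -5.31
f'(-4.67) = 4.61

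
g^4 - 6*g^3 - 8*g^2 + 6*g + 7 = (g - 7)*(g - 1)*(g + 1)^2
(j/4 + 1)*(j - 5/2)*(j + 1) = j^3/4 + 5*j^2/8 - 17*j/8 - 5/2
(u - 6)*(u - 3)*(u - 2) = u^3 - 11*u^2 + 36*u - 36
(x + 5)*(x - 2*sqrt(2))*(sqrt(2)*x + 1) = sqrt(2)*x^3 - 3*x^2 + 5*sqrt(2)*x^2 - 15*x - 2*sqrt(2)*x - 10*sqrt(2)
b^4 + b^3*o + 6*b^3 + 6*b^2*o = b^2*(b + 6)*(b + o)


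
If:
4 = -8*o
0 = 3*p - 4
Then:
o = -1/2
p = 4/3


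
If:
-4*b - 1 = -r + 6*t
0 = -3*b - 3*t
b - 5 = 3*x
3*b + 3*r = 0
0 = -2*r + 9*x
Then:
No Solution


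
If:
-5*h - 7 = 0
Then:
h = -7/5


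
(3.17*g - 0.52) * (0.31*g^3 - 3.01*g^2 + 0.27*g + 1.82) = 0.9827*g^4 - 9.7029*g^3 + 2.4211*g^2 + 5.629*g - 0.9464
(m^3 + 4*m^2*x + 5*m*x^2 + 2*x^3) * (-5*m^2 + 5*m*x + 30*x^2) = -5*m^5 - 15*m^4*x + 25*m^3*x^2 + 135*m^2*x^3 + 160*m*x^4 + 60*x^5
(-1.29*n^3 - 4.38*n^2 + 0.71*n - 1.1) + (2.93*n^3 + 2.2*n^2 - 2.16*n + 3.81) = 1.64*n^3 - 2.18*n^2 - 1.45*n + 2.71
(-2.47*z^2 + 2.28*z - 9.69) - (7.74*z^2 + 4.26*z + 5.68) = -10.21*z^2 - 1.98*z - 15.37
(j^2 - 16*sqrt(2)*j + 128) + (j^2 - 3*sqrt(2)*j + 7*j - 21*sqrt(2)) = 2*j^2 - 19*sqrt(2)*j + 7*j - 21*sqrt(2) + 128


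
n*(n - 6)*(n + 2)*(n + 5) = n^4 + n^3 - 32*n^2 - 60*n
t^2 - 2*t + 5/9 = (t - 5/3)*(t - 1/3)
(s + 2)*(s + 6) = s^2 + 8*s + 12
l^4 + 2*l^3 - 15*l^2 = l^2*(l - 3)*(l + 5)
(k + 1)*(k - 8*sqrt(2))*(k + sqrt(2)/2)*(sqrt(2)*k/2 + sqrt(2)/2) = sqrt(2)*k^4/2 - 15*k^3/2 + sqrt(2)*k^3 - 15*k^2 - 7*sqrt(2)*k^2/2 - 8*sqrt(2)*k - 15*k/2 - 4*sqrt(2)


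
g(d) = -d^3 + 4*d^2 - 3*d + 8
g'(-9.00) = -318.00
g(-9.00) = 1088.00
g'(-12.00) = -531.00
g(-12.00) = 2348.00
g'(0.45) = -0.01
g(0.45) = 7.37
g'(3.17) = -7.79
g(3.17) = 6.83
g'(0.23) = -1.32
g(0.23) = 7.51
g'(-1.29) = -18.31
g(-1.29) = 20.67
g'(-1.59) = -23.30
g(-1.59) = 26.90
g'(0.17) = -1.73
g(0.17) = 7.60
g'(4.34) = -24.79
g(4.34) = -11.42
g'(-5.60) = -141.88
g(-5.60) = 325.86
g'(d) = -3*d^2 + 8*d - 3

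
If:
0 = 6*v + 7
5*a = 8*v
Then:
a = -28/15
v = -7/6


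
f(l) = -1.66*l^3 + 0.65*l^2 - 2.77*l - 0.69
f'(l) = -4.98*l^2 + 1.3*l - 2.77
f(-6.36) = 470.27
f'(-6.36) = -212.48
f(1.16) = -5.62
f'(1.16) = -7.96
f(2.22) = -21.80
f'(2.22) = -24.43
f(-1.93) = 19.01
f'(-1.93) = -23.83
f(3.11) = -52.95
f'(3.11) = -46.89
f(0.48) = -2.05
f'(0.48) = -3.29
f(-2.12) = 23.92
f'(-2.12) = -27.91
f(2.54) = -30.73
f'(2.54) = -31.60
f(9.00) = -1183.11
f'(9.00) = -394.45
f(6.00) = -352.47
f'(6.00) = -174.25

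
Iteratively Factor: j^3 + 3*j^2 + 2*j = (j + 1)*(j^2 + 2*j) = j*(j + 1)*(j + 2)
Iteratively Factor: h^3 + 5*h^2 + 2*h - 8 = (h - 1)*(h^2 + 6*h + 8) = (h - 1)*(h + 2)*(h + 4)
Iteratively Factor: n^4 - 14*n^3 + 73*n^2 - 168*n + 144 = (n - 3)*(n^3 - 11*n^2 + 40*n - 48) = (n - 4)*(n - 3)*(n^2 - 7*n + 12) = (n - 4)*(n - 3)^2*(n - 4)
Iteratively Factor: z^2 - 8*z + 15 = (z - 3)*(z - 5)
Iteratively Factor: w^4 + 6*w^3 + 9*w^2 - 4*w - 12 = (w + 3)*(w^3 + 3*w^2 - 4) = (w + 2)*(w + 3)*(w^2 + w - 2) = (w + 2)^2*(w + 3)*(w - 1)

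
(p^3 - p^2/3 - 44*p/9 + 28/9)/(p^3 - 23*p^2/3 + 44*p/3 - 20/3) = (p + 7/3)/(p - 5)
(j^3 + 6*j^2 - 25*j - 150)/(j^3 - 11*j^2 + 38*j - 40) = (j^2 + 11*j + 30)/(j^2 - 6*j + 8)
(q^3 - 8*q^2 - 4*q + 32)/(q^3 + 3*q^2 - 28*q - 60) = (q^2 - 10*q + 16)/(q^2 + q - 30)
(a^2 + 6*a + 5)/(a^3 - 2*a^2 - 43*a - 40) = 1/(a - 8)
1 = 1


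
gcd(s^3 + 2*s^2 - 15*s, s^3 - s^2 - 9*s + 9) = s - 3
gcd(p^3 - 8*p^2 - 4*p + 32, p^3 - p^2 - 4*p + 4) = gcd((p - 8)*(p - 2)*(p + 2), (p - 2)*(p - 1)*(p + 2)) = p^2 - 4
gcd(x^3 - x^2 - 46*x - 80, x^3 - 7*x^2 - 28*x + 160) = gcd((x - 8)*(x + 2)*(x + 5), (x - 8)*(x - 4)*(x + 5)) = x^2 - 3*x - 40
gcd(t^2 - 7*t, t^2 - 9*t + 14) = t - 7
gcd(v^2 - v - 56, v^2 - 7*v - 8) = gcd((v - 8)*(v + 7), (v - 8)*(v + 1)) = v - 8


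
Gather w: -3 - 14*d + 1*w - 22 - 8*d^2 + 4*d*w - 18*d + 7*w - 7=-8*d^2 - 32*d + w*(4*d + 8) - 32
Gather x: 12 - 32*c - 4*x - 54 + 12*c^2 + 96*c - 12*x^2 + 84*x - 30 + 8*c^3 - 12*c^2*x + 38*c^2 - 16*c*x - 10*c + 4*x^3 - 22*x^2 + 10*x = 8*c^3 + 50*c^2 + 54*c + 4*x^3 - 34*x^2 + x*(-12*c^2 - 16*c + 90) - 72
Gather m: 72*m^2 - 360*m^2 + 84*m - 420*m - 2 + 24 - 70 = -288*m^2 - 336*m - 48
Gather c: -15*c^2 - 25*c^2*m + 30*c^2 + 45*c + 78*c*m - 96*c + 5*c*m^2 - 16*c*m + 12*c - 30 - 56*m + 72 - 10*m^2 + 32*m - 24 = c^2*(15 - 25*m) + c*(5*m^2 + 62*m - 39) - 10*m^2 - 24*m + 18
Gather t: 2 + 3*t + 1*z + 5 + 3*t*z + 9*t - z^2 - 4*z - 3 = t*(3*z + 12) - z^2 - 3*z + 4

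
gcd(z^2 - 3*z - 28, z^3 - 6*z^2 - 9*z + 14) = z - 7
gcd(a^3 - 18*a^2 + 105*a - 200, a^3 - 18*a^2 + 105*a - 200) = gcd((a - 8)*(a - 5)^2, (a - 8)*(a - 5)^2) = a^3 - 18*a^2 + 105*a - 200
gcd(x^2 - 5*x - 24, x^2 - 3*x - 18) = x + 3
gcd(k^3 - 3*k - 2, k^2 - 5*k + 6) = k - 2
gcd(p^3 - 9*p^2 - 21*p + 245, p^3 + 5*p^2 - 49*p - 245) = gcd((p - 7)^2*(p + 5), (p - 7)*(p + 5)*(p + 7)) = p^2 - 2*p - 35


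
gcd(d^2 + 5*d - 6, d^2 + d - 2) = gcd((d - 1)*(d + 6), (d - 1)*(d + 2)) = d - 1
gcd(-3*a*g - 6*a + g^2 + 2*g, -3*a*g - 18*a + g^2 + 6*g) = 3*a - g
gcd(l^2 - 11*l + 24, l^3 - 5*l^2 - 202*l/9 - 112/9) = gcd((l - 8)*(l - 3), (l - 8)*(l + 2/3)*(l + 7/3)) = l - 8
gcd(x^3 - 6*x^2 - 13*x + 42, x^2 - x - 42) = x - 7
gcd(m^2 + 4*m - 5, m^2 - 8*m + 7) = m - 1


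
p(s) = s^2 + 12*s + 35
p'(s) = 2*s + 12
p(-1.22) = 21.85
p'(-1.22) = 9.56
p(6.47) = 154.50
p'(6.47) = 24.94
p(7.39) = 178.29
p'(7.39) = 26.78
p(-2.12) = 14.05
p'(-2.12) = 7.76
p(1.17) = 50.41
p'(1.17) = 14.34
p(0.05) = 35.60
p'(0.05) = 12.10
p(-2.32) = 12.54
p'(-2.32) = 7.36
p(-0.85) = 25.52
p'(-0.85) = 10.30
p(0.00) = 35.00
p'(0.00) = 12.00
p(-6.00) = -1.00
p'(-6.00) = 0.00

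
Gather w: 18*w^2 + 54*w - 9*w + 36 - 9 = 18*w^2 + 45*w + 27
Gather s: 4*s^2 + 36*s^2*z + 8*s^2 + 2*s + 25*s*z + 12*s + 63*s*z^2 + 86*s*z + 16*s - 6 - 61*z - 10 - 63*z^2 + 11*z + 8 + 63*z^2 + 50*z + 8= s^2*(36*z + 12) + s*(63*z^2 + 111*z + 30)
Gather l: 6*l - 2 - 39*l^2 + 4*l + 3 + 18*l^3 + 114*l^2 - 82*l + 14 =18*l^3 + 75*l^2 - 72*l + 15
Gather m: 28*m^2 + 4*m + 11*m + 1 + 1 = 28*m^2 + 15*m + 2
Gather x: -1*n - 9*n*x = -9*n*x - n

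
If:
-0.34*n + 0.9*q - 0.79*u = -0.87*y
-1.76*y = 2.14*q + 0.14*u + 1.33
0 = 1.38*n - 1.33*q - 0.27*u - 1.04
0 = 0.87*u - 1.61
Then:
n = -4.10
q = -5.41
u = 1.85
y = 5.68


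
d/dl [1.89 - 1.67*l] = -1.67000000000000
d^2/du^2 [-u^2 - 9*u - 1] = -2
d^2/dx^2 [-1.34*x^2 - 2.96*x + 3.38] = -2.68000000000000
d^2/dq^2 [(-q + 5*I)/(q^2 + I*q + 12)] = 2*(-(q - 5*I)*(2*q + I)^2 + (3*q - 4*I)*(q^2 + I*q + 12))/(q^2 + I*q + 12)^3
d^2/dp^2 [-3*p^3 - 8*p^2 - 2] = -18*p - 16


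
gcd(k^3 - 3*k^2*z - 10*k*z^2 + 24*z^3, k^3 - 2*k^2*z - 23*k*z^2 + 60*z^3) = -k + 4*z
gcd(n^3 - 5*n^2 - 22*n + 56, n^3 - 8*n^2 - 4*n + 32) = n - 2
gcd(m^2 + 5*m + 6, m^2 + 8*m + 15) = m + 3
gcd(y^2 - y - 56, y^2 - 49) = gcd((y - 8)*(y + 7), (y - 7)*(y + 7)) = y + 7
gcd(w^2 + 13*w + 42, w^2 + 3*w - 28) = w + 7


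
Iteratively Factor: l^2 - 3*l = (l)*(l - 3)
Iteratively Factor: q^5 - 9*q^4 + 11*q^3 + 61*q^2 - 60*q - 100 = (q - 2)*(q^4 - 7*q^3 - 3*q^2 + 55*q + 50) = (q - 2)*(q + 2)*(q^3 - 9*q^2 + 15*q + 25) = (q - 5)*(q - 2)*(q + 2)*(q^2 - 4*q - 5) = (q - 5)*(q - 2)*(q + 1)*(q + 2)*(q - 5)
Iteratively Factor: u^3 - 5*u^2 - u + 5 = (u + 1)*(u^2 - 6*u + 5) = (u - 1)*(u + 1)*(u - 5)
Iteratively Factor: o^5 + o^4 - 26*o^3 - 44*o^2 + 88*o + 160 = (o - 2)*(o^4 + 3*o^3 - 20*o^2 - 84*o - 80) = (o - 5)*(o - 2)*(o^3 + 8*o^2 + 20*o + 16) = (o - 5)*(o - 2)*(o + 2)*(o^2 + 6*o + 8) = (o - 5)*(o - 2)*(o + 2)^2*(o + 4)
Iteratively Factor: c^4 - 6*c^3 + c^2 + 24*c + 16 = (c - 4)*(c^3 - 2*c^2 - 7*c - 4) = (c - 4)^2*(c^2 + 2*c + 1) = (c - 4)^2*(c + 1)*(c + 1)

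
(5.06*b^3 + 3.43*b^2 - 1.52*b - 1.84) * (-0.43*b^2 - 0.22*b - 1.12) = -2.1758*b^5 - 2.5881*b^4 - 5.7682*b^3 - 2.716*b^2 + 2.1072*b + 2.0608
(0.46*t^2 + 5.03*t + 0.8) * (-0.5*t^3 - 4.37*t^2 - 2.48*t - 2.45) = -0.23*t^5 - 4.5252*t^4 - 23.5219*t^3 - 17.0974*t^2 - 14.3075*t - 1.96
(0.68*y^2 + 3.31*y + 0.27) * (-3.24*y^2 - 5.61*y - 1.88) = -2.2032*y^4 - 14.5392*y^3 - 20.7223*y^2 - 7.7375*y - 0.5076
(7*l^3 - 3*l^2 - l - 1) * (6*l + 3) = 42*l^4 + 3*l^3 - 15*l^2 - 9*l - 3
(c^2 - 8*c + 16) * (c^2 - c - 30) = c^4 - 9*c^3 - 6*c^2 + 224*c - 480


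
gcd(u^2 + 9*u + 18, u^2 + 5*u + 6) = u + 3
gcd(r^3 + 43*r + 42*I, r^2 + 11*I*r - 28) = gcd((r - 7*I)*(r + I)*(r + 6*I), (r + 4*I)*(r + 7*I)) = 1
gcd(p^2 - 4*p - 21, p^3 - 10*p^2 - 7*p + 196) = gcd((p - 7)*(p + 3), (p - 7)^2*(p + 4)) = p - 7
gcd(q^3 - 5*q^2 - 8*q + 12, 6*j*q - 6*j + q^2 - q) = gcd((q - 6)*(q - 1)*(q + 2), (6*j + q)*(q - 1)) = q - 1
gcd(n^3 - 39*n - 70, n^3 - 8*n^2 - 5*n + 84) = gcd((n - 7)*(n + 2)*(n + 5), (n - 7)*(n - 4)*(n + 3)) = n - 7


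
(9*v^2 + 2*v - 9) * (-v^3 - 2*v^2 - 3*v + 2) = -9*v^5 - 20*v^4 - 22*v^3 + 30*v^2 + 31*v - 18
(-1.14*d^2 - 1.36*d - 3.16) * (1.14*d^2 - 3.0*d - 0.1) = -1.2996*d^4 + 1.8696*d^3 + 0.5916*d^2 + 9.616*d + 0.316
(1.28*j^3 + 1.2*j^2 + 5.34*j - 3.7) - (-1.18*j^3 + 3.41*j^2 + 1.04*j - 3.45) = 2.46*j^3 - 2.21*j^2 + 4.3*j - 0.25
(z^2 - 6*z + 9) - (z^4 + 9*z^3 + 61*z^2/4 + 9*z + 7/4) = -z^4 - 9*z^3 - 57*z^2/4 - 15*z + 29/4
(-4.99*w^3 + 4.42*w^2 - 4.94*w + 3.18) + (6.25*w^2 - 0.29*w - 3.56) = -4.99*w^3 + 10.67*w^2 - 5.23*w - 0.38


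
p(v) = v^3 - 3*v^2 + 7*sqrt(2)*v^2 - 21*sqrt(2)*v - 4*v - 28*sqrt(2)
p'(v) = 3*v^2 - 6*v + 14*sqrt(2)*v - 21*sqrt(2) - 4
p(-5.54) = 188.82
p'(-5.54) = -18.07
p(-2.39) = 66.70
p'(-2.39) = -49.54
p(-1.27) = 12.28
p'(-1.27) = -46.38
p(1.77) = -72.08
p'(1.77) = 0.12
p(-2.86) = 89.82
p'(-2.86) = -48.62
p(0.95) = -64.53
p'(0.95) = -17.88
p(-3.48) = 119.08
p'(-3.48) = -45.39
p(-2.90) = 91.76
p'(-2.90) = -48.49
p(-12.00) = -369.69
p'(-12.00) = 232.71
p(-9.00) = 93.55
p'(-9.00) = 85.11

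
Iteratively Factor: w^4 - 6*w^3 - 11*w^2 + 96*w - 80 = (w + 4)*(w^3 - 10*w^2 + 29*w - 20) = (w - 1)*(w + 4)*(w^2 - 9*w + 20) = (w - 5)*(w - 1)*(w + 4)*(w - 4)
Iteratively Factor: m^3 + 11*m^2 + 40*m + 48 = (m + 4)*(m^2 + 7*m + 12) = (m + 3)*(m + 4)*(m + 4)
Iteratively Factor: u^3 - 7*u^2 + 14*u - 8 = (u - 4)*(u^2 - 3*u + 2) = (u - 4)*(u - 1)*(u - 2)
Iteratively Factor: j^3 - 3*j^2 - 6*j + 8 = (j - 1)*(j^2 - 2*j - 8) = (j - 1)*(j + 2)*(j - 4)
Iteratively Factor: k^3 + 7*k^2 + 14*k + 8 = (k + 4)*(k^2 + 3*k + 2) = (k + 2)*(k + 4)*(k + 1)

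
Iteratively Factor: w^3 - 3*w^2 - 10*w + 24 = (w + 3)*(w^2 - 6*w + 8) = (w - 2)*(w + 3)*(w - 4)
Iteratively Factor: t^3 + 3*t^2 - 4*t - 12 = (t + 2)*(t^2 + t - 6) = (t + 2)*(t + 3)*(t - 2)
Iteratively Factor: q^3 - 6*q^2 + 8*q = (q)*(q^2 - 6*q + 8) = q*(q - 2)*(q - 4)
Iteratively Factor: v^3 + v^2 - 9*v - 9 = (v + 1)*(v^2 - 9) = (v - 3)*(v + 1)*(v + 3)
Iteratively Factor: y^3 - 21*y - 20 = (y + 4)*(y^2 - 4*y - 5) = (y + 1)*(y + 4)*(y - 5)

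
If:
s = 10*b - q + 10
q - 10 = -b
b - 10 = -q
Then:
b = s/11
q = 10 - s/11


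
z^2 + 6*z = z*(z + 6)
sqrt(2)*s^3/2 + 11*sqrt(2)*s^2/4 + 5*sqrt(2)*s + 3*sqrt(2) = (s + 3/2)*(s + 2)*(sqrt(2)*s/2 + sqrt(2))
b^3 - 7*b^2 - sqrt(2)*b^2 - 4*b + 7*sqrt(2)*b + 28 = (b - 7)*(b - 2*sqrt(2))*(b + sqrt(2))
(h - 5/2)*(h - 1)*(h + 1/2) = h^3 - 3*h^2 + 3*h/4 + 5/4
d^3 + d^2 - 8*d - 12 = (d - 3)*(d + 2)^2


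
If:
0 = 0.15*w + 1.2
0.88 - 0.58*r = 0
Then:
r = 1.52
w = -8.00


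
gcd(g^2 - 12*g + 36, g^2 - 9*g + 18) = g - 6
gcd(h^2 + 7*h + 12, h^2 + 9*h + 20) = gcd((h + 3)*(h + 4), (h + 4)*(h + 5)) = h + 4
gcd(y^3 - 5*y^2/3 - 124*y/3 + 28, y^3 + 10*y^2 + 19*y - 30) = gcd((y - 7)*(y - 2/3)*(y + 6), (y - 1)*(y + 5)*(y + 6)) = y + 6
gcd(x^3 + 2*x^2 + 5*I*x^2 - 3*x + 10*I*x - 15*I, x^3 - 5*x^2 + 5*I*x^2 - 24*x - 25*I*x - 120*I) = x^2 + x*(3 + 5*I) + 15*I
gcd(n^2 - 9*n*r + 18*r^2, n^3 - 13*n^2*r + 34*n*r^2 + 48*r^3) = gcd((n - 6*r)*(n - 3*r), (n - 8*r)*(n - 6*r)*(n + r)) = -n + 6*r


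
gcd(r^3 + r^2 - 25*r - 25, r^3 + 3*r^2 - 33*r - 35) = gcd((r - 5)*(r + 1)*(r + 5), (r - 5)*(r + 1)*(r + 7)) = r^2 - 4*r - 5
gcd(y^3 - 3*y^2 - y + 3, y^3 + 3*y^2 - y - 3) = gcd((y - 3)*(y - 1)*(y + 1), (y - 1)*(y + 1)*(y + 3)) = y^2 - 1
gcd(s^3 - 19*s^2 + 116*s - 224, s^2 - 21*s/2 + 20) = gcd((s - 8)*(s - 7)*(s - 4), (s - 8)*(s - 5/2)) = s - 8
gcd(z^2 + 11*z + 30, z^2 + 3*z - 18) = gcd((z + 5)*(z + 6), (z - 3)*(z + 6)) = z + 6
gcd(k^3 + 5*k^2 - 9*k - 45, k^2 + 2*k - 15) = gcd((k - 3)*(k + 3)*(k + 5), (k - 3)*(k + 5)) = k^2 + 2*k - 15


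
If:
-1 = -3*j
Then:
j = 1/3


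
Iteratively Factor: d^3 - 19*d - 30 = (d + 2)*(d^2 - 2*d - 15) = (d - 5)*(d + 2)*(d + 3)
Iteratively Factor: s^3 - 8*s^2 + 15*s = (s - 3)*(s^2 - 5*s) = s*(s - 3)*(s - 5)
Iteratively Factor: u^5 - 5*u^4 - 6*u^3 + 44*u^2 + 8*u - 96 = (u - 2)*(u^4 - 3*u^3 - 12*u^2 + 20*u + 48) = (u - 2)*(u + 2)*(u^3 - 5*u^2 - 2*u + 24) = (u - 4)*(u - 2)*(u + 2)*(u^2 - u - 6) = (u - 4)*(u - 3)*(u - 2)*(u + 2)*(u + 2)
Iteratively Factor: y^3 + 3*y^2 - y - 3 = (y + 3)*(y^2 - 1) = (y + 1)*(y + 3)*(y - 1)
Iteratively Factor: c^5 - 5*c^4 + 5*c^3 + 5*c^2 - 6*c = (c - 3)*(c^4 - 2*c^3 - c^2 + 2*c) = c*(c - 3)*(c^3 - 2*c^2 - c + 2) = c*(c - 3)*(c - 2)*(c^2 - 1) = c*(c - 3)*(c - 2)*(c + 1)*(c - 1)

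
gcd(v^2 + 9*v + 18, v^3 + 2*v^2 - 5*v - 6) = v + 3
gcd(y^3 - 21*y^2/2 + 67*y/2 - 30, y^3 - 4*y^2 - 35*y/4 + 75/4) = y^2 - 13*y/2 + 15/2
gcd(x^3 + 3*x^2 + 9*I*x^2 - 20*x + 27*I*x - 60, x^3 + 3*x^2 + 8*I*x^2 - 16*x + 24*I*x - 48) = x^2 + x*(3 + 4*I) + 12*I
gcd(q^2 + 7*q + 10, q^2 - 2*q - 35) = q + 5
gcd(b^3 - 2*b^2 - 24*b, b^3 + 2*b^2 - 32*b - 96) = b^2 - 2*b - 24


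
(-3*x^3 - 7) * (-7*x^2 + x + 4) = 21*x^5 - 3*x^4 - 12*x^3 + 49*x^2 - 7*x - 28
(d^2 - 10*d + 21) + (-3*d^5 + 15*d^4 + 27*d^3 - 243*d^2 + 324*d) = -3*d^5 + 15*d^4 + 27*d^3 - 242*d^2 + 314*d + 21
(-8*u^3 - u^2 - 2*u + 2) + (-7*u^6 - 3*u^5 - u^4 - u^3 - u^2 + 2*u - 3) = -7*u^6 - 3*u^5 - u^4 - 9*u^3 - 2*u^2 - 1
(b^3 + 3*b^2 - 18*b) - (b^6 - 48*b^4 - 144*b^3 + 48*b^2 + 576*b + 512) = -b^6 + 48*b^4 + 145*b^3 - 45*b^2 - 594*b - 512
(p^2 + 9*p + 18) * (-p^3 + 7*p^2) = -p^5 - 2*p^4 + 45*p^3 + 126*p^2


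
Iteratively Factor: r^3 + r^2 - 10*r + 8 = (r - 1)*(r^2 + 2*r - 8) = (r - 1)*(r + 4)*(r - 2)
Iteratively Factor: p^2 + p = (p)*(p + 1)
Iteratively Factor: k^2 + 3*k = (k)*(k + 3)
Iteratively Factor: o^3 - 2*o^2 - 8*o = (o + 2)*(o^2 - 4*o) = o*(o + 2)*(o - 4)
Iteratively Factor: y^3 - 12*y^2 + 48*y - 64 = (y - 4)*(y^2 - 8*y + 16) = (y - 4)^2*(y - 4)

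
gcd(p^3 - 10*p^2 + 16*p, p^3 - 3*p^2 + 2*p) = p^2 - 2*p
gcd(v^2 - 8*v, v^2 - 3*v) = v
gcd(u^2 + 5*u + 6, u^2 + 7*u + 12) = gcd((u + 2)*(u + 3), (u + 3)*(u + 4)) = u + 3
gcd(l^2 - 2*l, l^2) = l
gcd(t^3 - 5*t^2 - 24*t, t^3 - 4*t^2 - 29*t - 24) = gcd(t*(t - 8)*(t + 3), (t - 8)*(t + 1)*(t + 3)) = t^2 - 5*t - 24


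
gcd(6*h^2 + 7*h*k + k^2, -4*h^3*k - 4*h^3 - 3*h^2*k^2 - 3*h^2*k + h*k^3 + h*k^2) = h + k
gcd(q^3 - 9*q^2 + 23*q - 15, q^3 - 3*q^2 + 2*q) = q - 1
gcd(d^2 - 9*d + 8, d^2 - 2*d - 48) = d - 8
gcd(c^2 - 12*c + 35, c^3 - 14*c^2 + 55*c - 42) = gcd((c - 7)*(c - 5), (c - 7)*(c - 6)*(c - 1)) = c - 7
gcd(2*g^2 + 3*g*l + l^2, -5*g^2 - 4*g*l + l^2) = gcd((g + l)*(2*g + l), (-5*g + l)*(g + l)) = g + l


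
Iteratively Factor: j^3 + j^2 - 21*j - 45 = (j + 3)*(j^2 - 2*j - 15) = (j - 5)*(j + 3)*(j + 3)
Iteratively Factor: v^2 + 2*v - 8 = (v + 4)*(v - 2)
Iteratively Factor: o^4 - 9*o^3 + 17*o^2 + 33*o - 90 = (o - 5)*(o^3 - 4*o^2 - 3*o + 18) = (o - 5)*(o + 2)*(o^2 - 6*o + 9) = (o - 5)*(o - 3)*(o + 2)*(o - 3)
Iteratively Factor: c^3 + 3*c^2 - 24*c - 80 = (c + 4)*(c^2 - c - 20) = (c - 5)*(c + 4)*(c + 4)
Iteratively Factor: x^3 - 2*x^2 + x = (x)*(x^2 - 2*x + 1) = x*(x - 1)*(x - 1)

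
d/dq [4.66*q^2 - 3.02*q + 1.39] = 9.32*q - 3.02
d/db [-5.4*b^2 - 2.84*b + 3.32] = -10.8*b - 2.84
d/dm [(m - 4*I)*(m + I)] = 2*m - 3*I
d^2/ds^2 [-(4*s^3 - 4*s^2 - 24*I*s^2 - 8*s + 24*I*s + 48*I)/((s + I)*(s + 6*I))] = (s^3*(696 - 104*I) + s^2*(144 + 1584*I) + s*(1440 - 864*I) + 2304 + 6528*I)/(s^6 + 21*I*s^5 - 165*s^4 - 595*I*s^3 + 990*s^2 + 756*I*s - 216)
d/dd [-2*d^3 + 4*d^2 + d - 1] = -6*d^2 + 8*d + 1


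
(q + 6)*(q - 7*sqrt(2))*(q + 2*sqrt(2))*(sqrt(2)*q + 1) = sqrt(2)*q^4 - 9*q^3 + 6*sqrt(2)*q^3 - 54*q^2 - 33*sqrt(2)*q^2 - 198*sqrt(2)*q - 28*q - 168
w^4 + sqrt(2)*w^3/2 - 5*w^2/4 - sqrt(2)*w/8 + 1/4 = (w - 1/2)*(w + 1/2)*(w - sqrt(2)/2)*(w + sqrt(2))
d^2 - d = d*(d - 1)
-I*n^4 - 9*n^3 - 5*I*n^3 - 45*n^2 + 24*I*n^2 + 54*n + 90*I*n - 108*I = (n + 6)*(n - 6*I)*(n - 3*I)*(-I*n + I)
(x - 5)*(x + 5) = x^2 - 25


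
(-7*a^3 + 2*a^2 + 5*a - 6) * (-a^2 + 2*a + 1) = 7*a^5 - 16*a^4 - 8*a^3 + 18*a^2 - 7*a - 6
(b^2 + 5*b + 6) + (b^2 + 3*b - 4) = 2*b^2 + 8*b + 2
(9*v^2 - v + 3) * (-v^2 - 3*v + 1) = -9*v^4 - 26*v^3 + 9*v^2 - 10*v + 3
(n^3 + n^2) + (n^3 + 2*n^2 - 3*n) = 2*n^3 + 3*n^2 - 3*n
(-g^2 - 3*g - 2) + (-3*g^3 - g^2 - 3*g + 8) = -3*g^3 - 2*g^2 - 6*g + 6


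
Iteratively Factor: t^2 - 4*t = (t)*(t - 4)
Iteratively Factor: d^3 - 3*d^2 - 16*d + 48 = (d + 4)*(d^2 - 7*d + 12) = (d - 4)*(d + 4)*(d - 3)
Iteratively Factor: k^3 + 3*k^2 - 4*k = (k)*(k^2 + 3*k - 4) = k*(k - 1)*(k + 4)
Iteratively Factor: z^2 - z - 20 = (z - 5)*(z + 4)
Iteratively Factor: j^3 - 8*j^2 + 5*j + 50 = (j - 5)*(j^2 - 3*j - 10) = (j - 5)*(j + 2)*(j - 5)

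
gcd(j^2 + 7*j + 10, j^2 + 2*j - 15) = j + 5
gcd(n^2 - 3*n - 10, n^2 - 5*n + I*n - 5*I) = n - 5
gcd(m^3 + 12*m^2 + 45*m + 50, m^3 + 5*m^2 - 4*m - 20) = m^2 + 7*m + 10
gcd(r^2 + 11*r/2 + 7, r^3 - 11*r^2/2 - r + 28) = r + 2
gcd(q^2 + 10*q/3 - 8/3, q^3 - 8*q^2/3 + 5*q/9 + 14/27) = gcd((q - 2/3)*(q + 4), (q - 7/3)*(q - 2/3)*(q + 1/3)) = q - 2/3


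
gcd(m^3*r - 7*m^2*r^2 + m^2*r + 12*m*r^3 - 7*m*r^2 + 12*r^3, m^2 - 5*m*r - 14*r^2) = 1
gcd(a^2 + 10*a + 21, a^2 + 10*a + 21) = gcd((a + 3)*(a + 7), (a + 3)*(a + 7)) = a^2 + 10*a + 21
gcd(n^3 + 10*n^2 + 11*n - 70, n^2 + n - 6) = n - 2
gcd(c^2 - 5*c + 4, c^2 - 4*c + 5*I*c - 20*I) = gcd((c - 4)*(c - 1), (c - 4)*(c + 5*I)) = c - 4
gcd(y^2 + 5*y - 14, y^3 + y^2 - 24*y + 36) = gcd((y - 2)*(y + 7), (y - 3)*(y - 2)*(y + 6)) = y - 2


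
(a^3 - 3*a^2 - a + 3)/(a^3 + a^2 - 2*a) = (a^2 - 2*a - 3)/(a*(a + 2))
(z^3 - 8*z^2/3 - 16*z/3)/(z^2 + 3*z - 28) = z*(3*z + 4)/(3*(z + 7))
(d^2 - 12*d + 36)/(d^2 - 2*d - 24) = (d - 6)/(d + 4)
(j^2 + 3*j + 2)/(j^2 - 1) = (j + 2)/(j - 1)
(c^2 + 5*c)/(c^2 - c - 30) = c/(c - 6)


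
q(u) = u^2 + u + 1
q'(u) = 2*u + 1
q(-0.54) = 0.75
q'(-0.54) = -0.08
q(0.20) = 1.24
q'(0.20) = 1.40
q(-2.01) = 3.03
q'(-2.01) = -3.02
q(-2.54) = 4.91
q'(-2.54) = -4.08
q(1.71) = 5.63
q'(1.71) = 4.42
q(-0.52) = 0.75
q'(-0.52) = -0.04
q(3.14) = 14.00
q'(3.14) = 7.28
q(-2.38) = 4.28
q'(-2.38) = -3.76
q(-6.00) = 31.00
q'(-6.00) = -11.00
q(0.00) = 1.00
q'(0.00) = 1.00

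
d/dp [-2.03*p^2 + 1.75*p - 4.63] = 1.75 - 4.06*p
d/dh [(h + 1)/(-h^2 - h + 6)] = (-h^2 - h + (h + 1)*(2*h + 1) + 6)/(h^2 + h - 6)^2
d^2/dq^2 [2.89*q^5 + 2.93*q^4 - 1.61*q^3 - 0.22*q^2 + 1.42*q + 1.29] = 57.8*q^3 + 35.16*q^2 - 9.66*q - 0.44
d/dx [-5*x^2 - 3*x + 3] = -10*x - 3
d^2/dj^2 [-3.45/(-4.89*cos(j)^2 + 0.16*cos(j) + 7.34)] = (329.98698*(1 - cos(j)^2)^2 - 8.09784*cos(j)^3 + 660.39969*cos(j)^2 + 12.144*cos(j) - 577.82256)/(-4.89*cos(j)^2 + 0.16*cos(j) + 7.34)^3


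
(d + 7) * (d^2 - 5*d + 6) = d^3 + 2*d^2 - 29*d + 42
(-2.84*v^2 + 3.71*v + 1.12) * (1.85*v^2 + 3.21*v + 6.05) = -5.254*v^4 - 2.2529*v^3 - 3.2009*v^2 + 26.0407*v + 6.776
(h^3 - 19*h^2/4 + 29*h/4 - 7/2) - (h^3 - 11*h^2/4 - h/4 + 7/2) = -2*h^2 + 15*h/2 - 7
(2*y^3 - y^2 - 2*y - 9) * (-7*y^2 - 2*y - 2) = -14*y^5 + 3*y^4 + 12*y^3 + 69*y^2 + 22*y + 18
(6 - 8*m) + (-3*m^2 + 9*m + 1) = -3*m^2 + m + 7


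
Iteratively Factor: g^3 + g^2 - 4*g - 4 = (g - 2)*(g^2 + 3*g + 2) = (g - 2)*(g + 2)*(g + 1)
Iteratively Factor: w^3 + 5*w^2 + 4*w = (w)*(w^2 + 5*w + 4) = w*(w + 1)*(w + 4)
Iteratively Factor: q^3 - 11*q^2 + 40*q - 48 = (q - 4)*(q^2 - 7*q + 12) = (q - 4)*(q - 3)*(q - 4)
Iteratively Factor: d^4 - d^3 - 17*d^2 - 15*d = (d + 3)*(d^3 - 4*d^2 - 5*d) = (d + 1)*(d + 3)*(d^2 - 5*d) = d*(d + 1)*(d + 3)*(d - 5)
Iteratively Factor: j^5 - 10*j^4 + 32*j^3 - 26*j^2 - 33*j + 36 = (j - 3)*(j^4 - 7*j^3 + 11*j^2 + 7*j - 12) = (j - 3)*(j - 1)*(j^3 - 6*j^2 + 5*j + 12) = (j - 3)^2*(j - 1)*(j^2 - 3*j - 4) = (j - 4)*(j - 3)^2*(j - 1)*(j + 1)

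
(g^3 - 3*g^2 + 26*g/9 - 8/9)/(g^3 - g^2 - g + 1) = (g^2 - 2*g + 8/9)/(g^2 - 1)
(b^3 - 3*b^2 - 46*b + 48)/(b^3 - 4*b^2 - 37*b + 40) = (b + 6)/(b + 5)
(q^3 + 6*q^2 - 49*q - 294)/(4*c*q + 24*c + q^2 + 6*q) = (q^2 - 49)/(4*c + q)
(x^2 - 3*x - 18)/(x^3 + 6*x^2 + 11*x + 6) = (x - 6)/(x^2 + 3*x + 2)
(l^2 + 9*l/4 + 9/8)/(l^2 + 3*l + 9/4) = (4*l + 3)/(2*(2*l + 3))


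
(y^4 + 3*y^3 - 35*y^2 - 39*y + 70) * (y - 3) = y^5 - 44*y^3 + 66*y^2 + 187*y - 210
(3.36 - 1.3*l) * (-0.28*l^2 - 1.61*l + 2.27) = 0.364*l^3 + 1.1522*l^2 - 8.3606*l + 7.6272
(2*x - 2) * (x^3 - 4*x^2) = 2*x^4 - 10*x^3 + 8*x^2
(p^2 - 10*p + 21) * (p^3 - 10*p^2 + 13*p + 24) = p^5 - 20*p^4 + 134*p^3 - 316*p^2 + 33*p + 504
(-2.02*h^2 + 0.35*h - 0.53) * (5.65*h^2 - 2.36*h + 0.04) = -11.413*h^4 + 6.7447*h^3 - 3.9013*h^2 + 1.2648*h - 0.0212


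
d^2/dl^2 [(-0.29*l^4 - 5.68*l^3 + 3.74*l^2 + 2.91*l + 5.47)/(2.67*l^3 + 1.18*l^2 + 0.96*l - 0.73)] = (1.13686837721616e-13*l^7 + 89.794052*l^6 + 206.461944*l^5 + 332.47686*l^4 + 345.50482*l^3 + 239.243952*l^2 + 98.02677*l + 27.570768)/(19.034163*l^9 + 25.236306*l^8 + 31.684356*l^7 + 4.178197*l^6 - 2.4075*l^5 - 11.013708*l^4 + 0.191601*l^3 - 0.131838*l^2 + 1.534752*l - 0.389017)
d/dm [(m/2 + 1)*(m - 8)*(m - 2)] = 3*m^2/2 - 8*m - 2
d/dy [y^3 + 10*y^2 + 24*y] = 3*y^2 + 20*y + 24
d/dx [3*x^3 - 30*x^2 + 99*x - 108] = 9*x^2 - 60*x + 99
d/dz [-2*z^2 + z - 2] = 1 - 4*z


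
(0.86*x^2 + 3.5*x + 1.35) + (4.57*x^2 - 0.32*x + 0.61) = 5.43*x^2 + 3.18*x + 1.96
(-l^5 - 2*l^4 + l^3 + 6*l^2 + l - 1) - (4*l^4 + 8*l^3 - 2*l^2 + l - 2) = -l^5 - 6*l^4 - 7*l^3 + 8*l^2 + 1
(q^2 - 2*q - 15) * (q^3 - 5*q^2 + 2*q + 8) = q^5 - 7*q^4 - 3*q^3 + 79*q^2 - 46*q - 120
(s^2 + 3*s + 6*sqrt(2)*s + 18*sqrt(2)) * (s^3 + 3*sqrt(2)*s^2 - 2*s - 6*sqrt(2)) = s^5 + 3*s^4 + 9*sqrt(2)*s^4 + 34*s^3 + 27*sqrt(2)*s^3 - 18*sqrt(2)*s^2 + 102*s^2 - 54*sqrt(2)*s - 72*s - 216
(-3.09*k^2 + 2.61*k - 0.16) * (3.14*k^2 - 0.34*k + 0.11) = -9.7026*k^4 + 9.246*k^3 - 1.7297*k^2 + 0.3415*k - 0.0176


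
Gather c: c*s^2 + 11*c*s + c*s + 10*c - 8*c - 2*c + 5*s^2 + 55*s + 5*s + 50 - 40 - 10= c*(s^2 + 12*s) + 5*s^2 + 60*s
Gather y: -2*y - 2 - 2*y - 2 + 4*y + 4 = 0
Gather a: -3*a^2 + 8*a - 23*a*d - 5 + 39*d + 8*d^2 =-3*a^2 + a*(8 - 23*d) + 8*d^2 + 39*d - 5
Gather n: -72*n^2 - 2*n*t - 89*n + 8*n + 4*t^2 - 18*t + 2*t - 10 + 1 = -72*n^2 + n*(-2*t - 81) + 4*t^2 - 16*t - 9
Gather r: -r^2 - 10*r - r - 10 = -r^2 - 11*r - 10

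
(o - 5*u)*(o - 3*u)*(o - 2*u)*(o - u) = o^4 - 11*o^3*u + 41*o^2*u^2 - 61*o*u^3 + 30*u^4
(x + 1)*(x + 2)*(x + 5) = x^3 + 8*x^2 + 17*x + 10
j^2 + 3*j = j*(j + 3)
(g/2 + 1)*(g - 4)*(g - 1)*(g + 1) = g^4/2 - g^3 - 9*g^2/2 + g + 4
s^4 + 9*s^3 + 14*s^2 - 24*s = s*(s - 1)*(s + 4)*(s + 6)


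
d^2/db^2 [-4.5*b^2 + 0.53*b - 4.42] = -9.00000000000000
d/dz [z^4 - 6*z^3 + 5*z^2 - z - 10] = 4*z^3 - 18*z^2 + 10*z - 1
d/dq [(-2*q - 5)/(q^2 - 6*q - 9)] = 2*(q^2 + 5*q - 6)/(q^4 - 12*q^3 + 18*q^2 + 108*q + 81)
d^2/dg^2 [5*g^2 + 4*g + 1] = 10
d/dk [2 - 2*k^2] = -4*k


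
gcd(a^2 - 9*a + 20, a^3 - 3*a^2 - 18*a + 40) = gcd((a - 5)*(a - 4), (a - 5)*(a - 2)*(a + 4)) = a - 5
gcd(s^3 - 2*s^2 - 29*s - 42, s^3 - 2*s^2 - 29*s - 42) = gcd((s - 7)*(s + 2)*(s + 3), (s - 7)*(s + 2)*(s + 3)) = s^3 - 2*s^2 - 29*s - 42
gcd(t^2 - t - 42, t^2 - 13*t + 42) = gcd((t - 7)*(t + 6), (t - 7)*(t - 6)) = t - 7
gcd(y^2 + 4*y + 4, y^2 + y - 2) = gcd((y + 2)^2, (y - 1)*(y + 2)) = y + 2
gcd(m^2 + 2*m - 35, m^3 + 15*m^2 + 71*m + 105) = m + 7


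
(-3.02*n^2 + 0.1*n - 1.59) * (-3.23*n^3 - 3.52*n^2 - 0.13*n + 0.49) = 9.7546*n^5 + 10.3074*n^4 + 5.1763*n^3 + 4.104*n^2 + 0.2557*n - 0.7791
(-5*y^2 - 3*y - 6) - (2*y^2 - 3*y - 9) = 3 - 7*y^2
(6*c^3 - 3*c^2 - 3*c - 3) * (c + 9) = 6*c^4 + 51*c^3 - 30*c^2 - 30*c - 27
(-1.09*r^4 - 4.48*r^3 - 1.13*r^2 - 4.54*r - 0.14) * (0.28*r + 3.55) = -0.3052*r^5 - 5.1239*r^4 - 16.2204*r^3 - 5.2827*r^2 - 16.1562*r - 0.497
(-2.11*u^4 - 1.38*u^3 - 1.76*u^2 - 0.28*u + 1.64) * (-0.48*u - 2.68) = 1.0128*u^5 + 6.3172*u^4 + 4.5432*u^3 + 4.8512*u^2 - 0.0367999999999998*u - 4.3952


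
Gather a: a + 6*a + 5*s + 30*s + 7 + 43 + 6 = 7*a + 35*s + 56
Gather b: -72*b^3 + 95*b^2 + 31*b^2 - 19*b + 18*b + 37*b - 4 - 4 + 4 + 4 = -72*b^3 + 126*b^2 + 36*b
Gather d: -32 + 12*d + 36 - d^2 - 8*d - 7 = -d^2 + 4*d - 3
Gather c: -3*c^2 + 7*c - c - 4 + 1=-3*c^2 + 6*c - 3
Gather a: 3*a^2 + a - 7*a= 3*a^2 - 6*a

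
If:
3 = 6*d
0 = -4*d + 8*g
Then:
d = 1/2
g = 1/4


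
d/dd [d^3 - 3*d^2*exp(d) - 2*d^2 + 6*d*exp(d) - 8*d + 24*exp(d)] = -3*d^2*exp(d) + 3*d^2 - 4*d + 30*exp(d) - 8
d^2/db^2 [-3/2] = 0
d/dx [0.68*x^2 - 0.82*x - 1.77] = 1.36*x - 0.82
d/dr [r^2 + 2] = 2*r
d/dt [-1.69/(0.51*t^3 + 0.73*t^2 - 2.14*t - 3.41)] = (2.5857*t^2 + 2.4674*t - 3.6166)/(0.51*t^3 + 0.73*t^2 - 2.14*t - 3.41)^2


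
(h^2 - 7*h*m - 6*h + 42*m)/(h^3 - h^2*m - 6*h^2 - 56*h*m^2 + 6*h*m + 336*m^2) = (h - 7*m)/(h^2 - h*m - 56*m^2)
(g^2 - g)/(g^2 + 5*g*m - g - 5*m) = g/(g + 5*m)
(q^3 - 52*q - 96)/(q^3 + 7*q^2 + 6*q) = (q^2 - 6*q - 16)/(q*(q + 1))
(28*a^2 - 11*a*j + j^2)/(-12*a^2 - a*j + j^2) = (-7*a + j)/(3*a + j)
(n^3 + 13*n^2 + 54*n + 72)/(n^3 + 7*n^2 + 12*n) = (n + 6)/n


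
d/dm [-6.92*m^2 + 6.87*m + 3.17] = 6.87 - 13.84*m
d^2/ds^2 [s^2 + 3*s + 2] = 2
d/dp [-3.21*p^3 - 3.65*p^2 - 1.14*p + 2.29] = -9.63*p^2 - 7.3*p - 1.14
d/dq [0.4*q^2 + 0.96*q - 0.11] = 0.8*q + 0.96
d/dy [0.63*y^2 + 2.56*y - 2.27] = 1.26*y + 2.56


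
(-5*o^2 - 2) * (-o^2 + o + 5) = 5*o^4 - 5*o^3 - 23*o^2 - 2*o - 10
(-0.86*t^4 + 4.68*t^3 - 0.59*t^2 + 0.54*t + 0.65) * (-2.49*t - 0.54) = 2.1414*t^5 - 11.1888*t^4 - 1.0581*t^3 - 1.026*t^2 - 1.9101*t - 0.351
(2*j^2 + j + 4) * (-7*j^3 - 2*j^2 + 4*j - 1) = -14*j^5 - 11*j^4 - 22*j^3 - 6*j^2 + 15*j - 4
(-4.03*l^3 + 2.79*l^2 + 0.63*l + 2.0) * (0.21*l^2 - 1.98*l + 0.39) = -0.8463*l^5 + 8.5653*l^4 - 6.9636*l^3 + 0.2607*l^2 - 3.7143*l + 0.78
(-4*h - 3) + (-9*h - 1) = -13*h - 4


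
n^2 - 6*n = n*(n - 6)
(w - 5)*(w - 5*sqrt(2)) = w^2 - 5*sqrt(2)*w - 5*w + 25*sqrt(2)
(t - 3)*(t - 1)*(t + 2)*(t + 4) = t^4 + 2*t^3 - 13*t^2 - 14*t + 24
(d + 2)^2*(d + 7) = d^3 + 11*d^2 + 32*d + 28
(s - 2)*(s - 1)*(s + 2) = s^3 - s^2 - 4*s + 4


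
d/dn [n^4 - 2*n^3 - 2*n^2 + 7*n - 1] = 4*n^3 - 6*n^2 - 4*n + 7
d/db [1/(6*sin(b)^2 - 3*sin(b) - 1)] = 3*(1 - 4*sin(b))*cos(b)/(-6*sin(b)^2 + 3*sin(b) + 1)^2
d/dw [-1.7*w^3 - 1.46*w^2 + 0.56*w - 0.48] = -5.1*w^2 - 2.92*w + 0.56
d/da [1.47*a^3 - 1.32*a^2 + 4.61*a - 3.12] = 4.41*a^2 - 2.64*a + 4.61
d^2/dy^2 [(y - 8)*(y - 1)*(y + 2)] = 6*y - 14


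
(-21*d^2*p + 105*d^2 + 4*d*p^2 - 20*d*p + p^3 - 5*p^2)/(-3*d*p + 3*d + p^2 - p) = (7*d*p - 35*d + p^2 - 5*p)/(p - 1)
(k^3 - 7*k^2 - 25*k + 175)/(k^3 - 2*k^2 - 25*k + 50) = (k - 7)/(k - 2)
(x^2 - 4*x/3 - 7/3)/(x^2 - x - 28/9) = 3*(x + 1)/(3*x + 4)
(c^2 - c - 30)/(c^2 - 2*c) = (c^2 - c - 30)/(c*(c - 2))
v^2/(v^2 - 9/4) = 4*v^2/(4*v^2 - 9)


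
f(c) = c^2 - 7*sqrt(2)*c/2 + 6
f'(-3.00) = -10.95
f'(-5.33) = -15.61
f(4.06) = 2.39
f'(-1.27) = -7.49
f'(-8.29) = -21.53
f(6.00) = 12.30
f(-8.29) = 115.76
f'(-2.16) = -9.27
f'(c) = 2*c - 7*sqrt(2)/2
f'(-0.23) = -5.41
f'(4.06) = 3.17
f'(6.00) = 7.05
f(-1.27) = 13.90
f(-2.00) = 19.90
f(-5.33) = 60.79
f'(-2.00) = -8.95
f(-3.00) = 29.85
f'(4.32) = 3.69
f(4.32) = 3.28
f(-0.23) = 7.19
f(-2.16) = 21.36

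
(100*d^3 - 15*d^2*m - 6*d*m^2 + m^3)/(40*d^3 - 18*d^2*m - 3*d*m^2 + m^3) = (5*d - m)/(2*d - m)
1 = 1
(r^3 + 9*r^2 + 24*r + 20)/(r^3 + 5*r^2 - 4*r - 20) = (r + 2)/(r - 2)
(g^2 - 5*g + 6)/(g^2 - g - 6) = (g - 2)/(g + 2)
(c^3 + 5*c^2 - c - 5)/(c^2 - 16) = (c^3 + 5*c^2 - c - 5)/(c^2 - 16)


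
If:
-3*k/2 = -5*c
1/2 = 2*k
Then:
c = 3/40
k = 1/4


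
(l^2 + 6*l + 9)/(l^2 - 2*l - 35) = (l^2 + 6*l + 9)/(l^2 - 2*l - 35)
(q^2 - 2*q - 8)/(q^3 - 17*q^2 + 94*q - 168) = (q + 2)/(q^2 - 13*q + 42)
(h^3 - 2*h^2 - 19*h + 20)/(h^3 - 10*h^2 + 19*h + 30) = (h^2 + 3*h - 4)/(h^2 - 5*h - 6)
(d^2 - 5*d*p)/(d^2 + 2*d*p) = (d - 5*p)/(d + 2*p)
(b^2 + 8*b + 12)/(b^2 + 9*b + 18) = (b + 2)/(b + 3)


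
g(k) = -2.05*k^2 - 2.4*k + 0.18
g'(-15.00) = 59.10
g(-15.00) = -425.07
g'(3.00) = -14.70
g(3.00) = -25.47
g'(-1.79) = 4.94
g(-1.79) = -2.09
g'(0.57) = -4.74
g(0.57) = -1.85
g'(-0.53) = -0.23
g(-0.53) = 0.88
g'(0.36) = -3.88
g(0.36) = -0.95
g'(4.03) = -18.92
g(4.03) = -42.79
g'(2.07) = -10.89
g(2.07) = -13.57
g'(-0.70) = 0.47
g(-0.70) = 0.86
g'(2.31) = -11.87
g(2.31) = -16.30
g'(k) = -4.1*k - 2.4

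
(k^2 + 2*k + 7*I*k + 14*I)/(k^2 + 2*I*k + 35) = (k + 2)/(k - 5*I)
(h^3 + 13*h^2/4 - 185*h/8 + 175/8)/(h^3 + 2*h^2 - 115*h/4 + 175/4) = (4*h - 5)/(2*(2*h - 5))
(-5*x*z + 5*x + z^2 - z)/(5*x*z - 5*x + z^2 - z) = (-5*x + z)/(5*x + z)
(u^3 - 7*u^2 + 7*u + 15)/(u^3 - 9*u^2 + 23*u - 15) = (u + 1)/(u - 1)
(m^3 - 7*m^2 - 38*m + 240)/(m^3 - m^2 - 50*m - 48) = (m - 5)/(m + 1)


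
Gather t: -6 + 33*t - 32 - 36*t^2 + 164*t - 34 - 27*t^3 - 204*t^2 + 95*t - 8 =-27*t^3 - 240*t^2 + 292*t - 80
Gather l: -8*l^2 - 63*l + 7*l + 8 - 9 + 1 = -8*l^2 - 56*l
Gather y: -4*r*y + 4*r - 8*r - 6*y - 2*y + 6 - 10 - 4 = -4*r + y*(-4*r - 8) - 8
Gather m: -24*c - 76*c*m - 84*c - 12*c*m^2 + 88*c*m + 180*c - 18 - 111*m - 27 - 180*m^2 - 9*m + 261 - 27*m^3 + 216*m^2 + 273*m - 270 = 72*c - 27*m^3 + m^2*(36 - 12*c) + m*(12*c + 153) - 54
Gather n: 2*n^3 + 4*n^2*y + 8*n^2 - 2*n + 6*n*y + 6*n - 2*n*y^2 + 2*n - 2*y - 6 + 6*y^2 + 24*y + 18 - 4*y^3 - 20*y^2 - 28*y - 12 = 2*n^3 + n^2*(4*y + 8) + n*(-2*y^2 + 6*y + 6) - 4*y^3 - 14*y^2 - 6*y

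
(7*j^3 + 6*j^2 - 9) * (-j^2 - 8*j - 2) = -7*j^5 - 62*j^4 - 62*j^3 - 3*j^2 + 72*j + 18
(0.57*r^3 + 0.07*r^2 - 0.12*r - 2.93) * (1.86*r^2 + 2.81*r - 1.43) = 1.0602*r^5 + 1.7319*r^4 - 0.8416*r^3 - 5.8871*r^2 - 8.0617*r + 4.1899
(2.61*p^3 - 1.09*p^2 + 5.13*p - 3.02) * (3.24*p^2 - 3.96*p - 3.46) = 8.4564*p^5 - 13.8672*p^4 + 11.907*p^3 - 26.3282*p^2 - 5.7906*p + 10.4492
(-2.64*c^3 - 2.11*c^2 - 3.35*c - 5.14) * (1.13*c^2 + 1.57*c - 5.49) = -2.9832*c^5 - 6.5291*c^4 + 7.3954*c^3 + 0.5162*c^2 + 10.3217*c + 28.2186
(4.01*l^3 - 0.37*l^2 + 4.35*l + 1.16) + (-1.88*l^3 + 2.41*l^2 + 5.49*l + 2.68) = 2.13*l^3 + 2.04*l^2 + 9.84*l + 3.84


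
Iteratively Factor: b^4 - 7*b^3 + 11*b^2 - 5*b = (b)*(b^3 - 7*b^2 + 11*b - 5) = b*(b - 5)*(b^2 - 2*b + 1) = b*(b - 5)*(b - 1)*(b - 1)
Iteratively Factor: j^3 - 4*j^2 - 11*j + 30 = (j - 2)*(j^2 - 2*j - 15) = (j - 2)*(j + 3)*(j - 5)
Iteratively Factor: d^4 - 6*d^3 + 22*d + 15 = (d + 1)*(d^3 - 7*d^2 + 7*d + 15) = (d + 1)^2*(d^2 - 8*d + 15) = (d - 3)*(d + 1)^2*(d - 5)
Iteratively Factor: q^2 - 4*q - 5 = (q + 1)*(q - 5)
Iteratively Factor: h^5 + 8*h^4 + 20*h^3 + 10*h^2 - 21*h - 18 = (h + 2)*(h^4 + 6*h^3 + 8*h^2 - 6*h - 9) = (h + 2)*(h + 3)*(h^3 + 3*h^2 - h - 3) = (h - 1)*(h + 2)*(h + 3)*(h^2 + 4*h + 3) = (h - 1)*(h + 1)*(h + 2)*(h + 3)*(h + 3)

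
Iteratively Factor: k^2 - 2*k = (k)*(k - 2)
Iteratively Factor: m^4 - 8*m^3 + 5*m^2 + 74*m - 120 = (m - 2)*(m^3 - 6*m^2 - 7*m + 60) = (m - 4)*(m - 2)*(m^2 - 2*m - 15) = (m - 4)*(m - 2)*(m + 3)*(m - 5)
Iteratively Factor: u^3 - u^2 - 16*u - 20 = (u - 5)*(u^2 + 4*u + 4) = (u - 5)*(u + 2)*(u + 2)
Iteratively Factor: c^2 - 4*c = (c - 4)*(c)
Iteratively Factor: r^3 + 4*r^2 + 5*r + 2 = (r + 2)*(r^2 + 2*r + 1) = (r + 1)*(r + 2)*(r + 1)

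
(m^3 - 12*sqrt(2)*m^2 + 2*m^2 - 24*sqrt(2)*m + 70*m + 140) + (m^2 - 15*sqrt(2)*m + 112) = m^3 - 12*sqrt(2)*m^2 + 3*m^2 - 39*sqrt(2)*m + 70*m + 252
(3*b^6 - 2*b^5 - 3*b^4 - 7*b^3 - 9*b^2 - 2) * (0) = 0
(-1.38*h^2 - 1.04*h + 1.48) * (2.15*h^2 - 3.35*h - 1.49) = -2.967*h^4 + 2.387*h^3 + 8.7222*h^2 - 3.4084*h - 2.2052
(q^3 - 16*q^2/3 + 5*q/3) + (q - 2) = q^3 - 16*q^2/3 + 8*q/3 - 2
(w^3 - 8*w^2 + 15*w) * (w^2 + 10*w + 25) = w^5 + 2*w^4 - 40*w^3 - 50*w^2 + 375*w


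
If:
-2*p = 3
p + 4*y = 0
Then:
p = -3/2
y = 3/8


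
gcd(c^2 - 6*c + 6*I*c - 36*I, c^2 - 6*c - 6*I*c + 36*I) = c - 6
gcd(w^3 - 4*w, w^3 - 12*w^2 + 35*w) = w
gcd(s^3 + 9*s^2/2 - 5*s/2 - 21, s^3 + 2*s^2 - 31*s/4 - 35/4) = s + 7/2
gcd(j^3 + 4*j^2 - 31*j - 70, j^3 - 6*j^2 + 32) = j + 2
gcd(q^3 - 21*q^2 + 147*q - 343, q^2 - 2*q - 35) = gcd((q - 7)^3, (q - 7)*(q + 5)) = q - 7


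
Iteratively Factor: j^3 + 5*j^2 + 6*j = (j + 3)*(j^2 + 2*j) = j*(j + 3)*(j + 2)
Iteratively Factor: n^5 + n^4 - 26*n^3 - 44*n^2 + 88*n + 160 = (n + 4)*(n^4 - 3*n^3 - 14*n^2 + 12*n + 40) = (n - 5)*(n + 4)*(n^3 + 2*n^2 - 4*n - 8) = (n - 5)*(n - 2)*(n + 4)*(n^2 + 4*n + 4) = (n - 5)*(n - 2)*(n + 2)*(n + 4)*(n + 2)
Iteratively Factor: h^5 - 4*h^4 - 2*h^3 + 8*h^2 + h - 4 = (h - 4)*(h^4 - 2*h^2 + 1) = (h - 4)*(h - 1)*(h^3 + h^2 - h - 1) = (h - 4)*(h - 1)*(h + 1)*(h^2 - 1) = (h - 4)*(h - 1)*(h + 1)^2*(h - 1)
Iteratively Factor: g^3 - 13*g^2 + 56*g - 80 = (g - 4)*(g^2 - 9*g + 20) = (g - 4)^2*(g - 5)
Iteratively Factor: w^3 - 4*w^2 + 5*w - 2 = (w - 2)*(w^2 - 2*w + 1) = (w - 2)*(w - 1)*(w - 1)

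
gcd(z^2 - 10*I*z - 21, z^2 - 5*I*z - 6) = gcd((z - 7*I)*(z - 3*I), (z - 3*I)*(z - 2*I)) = z - 3*I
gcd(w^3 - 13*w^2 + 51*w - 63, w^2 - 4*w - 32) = 1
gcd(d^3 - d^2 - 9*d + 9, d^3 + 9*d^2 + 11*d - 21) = d^2 + 2*d - 3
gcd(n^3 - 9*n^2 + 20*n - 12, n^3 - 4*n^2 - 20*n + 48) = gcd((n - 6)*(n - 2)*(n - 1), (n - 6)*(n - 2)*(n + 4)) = n^2 - 8*n + 12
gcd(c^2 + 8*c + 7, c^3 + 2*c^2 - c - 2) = c + 1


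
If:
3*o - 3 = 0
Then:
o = 1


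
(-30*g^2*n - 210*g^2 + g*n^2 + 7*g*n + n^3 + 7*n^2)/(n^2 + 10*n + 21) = (-30*g^2 + g*n + n^2)/(n + 3)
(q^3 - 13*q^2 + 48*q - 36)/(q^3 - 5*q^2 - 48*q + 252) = (q - 1)/(q + 7)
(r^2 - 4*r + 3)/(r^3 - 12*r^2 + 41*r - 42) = (r - 1)/(r^2 - 9*r + 14)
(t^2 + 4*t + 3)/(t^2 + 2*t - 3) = (t + 1)/(t - 1)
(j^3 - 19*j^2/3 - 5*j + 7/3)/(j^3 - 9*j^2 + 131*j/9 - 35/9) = 3*(j + 1)/(3*j - 5)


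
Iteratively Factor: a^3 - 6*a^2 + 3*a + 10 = (a + 1)*(a^2 - 7*a + 10) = (a - 5)*(a + 1)*(a - 2)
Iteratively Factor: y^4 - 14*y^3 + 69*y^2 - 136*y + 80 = (y - 1)*(y^3 - 13*y^2 + 56*y - 80) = (y - 4)*(y - 1)*(y^2 - 9*y + 20) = (y - 5)*(y - 4)*(y - 1)*(y - 4)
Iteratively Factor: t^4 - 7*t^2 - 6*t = (t)*(t^3 - 7*t - 6) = t*(t - 3)*(t^2 + 3*t + 2) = t*(t - 3)*(t + 2)*(t + 1)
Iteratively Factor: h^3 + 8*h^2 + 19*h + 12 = (h + 3)*(h^2 + 5*h + 4) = (h + 1)*(h + 3)*(h + 4)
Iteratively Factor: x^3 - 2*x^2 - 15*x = (x)*(x^2 - 2*x - 15) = x*(x + 3)*(x - 5)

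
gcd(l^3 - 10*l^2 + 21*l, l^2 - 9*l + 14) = l - 7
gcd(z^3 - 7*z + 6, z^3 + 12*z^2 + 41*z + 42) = z + 3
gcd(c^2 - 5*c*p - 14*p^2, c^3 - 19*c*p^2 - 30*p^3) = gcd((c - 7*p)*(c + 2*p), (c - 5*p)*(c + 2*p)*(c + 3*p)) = c + 2*p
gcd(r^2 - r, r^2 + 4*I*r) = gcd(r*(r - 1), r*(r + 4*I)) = r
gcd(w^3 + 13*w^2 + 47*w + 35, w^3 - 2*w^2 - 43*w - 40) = w^2 + 6*w + 5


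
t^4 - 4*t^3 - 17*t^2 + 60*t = t*(t - 5)*(t - 3)*(t + 4)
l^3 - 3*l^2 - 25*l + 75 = (l - 5)*(l - 3)*(l + 5)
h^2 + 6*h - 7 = (h - 1)*(h + 7)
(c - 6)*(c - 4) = c^2 - 10*c + 24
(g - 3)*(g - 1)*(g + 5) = g^3 + g^2 - 17*g + 15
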